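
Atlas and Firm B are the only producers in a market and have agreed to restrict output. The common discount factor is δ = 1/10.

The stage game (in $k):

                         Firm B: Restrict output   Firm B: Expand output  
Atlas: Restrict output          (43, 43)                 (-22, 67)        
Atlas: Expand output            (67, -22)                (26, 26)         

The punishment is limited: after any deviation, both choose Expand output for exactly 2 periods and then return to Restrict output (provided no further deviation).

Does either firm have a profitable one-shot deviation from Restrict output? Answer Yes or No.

IC: δ+…+δ^2 ≥ (67−43)/(43−26) = 24/17.
At δ = 1/10: partial sum = 0.1100 < 1.4118. Cooperation not sustainable.

Yes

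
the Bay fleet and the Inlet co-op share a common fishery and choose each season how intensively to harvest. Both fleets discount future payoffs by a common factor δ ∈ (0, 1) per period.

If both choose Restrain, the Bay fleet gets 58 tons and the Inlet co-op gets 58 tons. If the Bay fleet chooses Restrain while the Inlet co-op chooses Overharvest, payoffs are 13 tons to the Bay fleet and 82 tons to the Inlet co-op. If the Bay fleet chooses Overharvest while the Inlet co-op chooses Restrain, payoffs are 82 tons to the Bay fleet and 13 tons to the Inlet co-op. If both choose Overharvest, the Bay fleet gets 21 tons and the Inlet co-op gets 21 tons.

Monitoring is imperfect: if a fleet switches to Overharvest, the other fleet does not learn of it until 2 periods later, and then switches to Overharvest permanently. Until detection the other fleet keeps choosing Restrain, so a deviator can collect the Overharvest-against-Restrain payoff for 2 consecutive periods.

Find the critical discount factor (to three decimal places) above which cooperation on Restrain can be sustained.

0.627

A deviator earns 82 for 2 periods, then 21 forever; cooperating earns 58 forever. Multiplying the IC by (1−δ):
58 ≥ 82(1−δ^2) + 21δ^2, so 61·δ^2 ≥ 24 and δ^2 ≥ 24/61.
δ ≥ (24/61)^(1/2) ≈ 0.627.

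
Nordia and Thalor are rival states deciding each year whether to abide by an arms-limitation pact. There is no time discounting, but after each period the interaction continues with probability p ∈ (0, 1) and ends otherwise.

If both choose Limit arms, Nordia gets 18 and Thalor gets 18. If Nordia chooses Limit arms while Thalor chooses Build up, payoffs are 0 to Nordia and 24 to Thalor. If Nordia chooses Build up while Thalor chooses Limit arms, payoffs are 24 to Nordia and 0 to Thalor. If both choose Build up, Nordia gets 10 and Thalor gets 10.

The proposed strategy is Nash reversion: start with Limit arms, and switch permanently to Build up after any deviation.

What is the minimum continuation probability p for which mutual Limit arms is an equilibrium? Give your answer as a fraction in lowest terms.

3/7

With no time discounting, the continuation probability p plays the role of the discount factor.
Grim-trigger IC: 18/(1−p) ≥ 24 + 10p/(1−p) ⇒ p ≥ (24−18)/(24−10) = 3/7.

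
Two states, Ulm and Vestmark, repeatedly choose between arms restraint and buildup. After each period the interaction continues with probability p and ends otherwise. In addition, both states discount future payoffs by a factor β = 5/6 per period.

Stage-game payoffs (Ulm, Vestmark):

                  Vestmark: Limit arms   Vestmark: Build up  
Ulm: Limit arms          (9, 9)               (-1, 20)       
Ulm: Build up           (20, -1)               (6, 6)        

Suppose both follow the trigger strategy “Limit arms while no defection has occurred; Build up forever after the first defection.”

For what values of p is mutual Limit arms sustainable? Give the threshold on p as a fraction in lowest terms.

Expected continuation weight on next period's payoff is β·p = 5/6·p, which plays the role of the discount factor.
Cooperation requires 5/6·p ≥ (20−9)/(20−6) = 11/14, hence p ≥ 33/35.

33/35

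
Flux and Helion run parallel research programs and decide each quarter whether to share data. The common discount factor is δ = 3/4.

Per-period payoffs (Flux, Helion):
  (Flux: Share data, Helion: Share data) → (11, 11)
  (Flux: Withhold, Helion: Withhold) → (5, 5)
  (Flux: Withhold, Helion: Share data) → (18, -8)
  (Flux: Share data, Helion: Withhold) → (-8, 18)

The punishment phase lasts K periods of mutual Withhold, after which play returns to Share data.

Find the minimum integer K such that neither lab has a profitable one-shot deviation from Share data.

Need Σ_{k=1}^{K} δ^k ≥ (18−11)/(11−5) = 1.1667 at δ = 3/4.
At K = 1 the sum is 0.7500 < 1.1667; at K = 2 it is 1.3125 ≥ 1.1667.
So the minimum punishment length is K = 2.

2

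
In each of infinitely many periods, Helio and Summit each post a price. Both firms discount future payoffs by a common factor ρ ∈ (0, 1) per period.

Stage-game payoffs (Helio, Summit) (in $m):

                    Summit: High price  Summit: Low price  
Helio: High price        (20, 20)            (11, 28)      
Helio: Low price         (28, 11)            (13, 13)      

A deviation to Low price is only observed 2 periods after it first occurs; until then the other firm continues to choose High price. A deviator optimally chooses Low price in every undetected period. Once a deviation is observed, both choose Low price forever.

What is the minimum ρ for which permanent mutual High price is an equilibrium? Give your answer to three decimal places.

Deviating for the 2 undetected periods gains 28−20 = 8 per period over cooperation, then loses 20−13 = 7 per period forever once punishment starts.
Gain: 8(1 + ρ + … + ρ^1); loss: 7·ρ^2/(1−ρ).
No profitable deviation ⇔ 8(1−ρ^2) ≤ 7·ρ^2, i.e. ρ^2 ≥ 8/(8+7) = 8/15.
Hence ρ ≥ (8/15)^(1/2) ≈ 0.730.

0.730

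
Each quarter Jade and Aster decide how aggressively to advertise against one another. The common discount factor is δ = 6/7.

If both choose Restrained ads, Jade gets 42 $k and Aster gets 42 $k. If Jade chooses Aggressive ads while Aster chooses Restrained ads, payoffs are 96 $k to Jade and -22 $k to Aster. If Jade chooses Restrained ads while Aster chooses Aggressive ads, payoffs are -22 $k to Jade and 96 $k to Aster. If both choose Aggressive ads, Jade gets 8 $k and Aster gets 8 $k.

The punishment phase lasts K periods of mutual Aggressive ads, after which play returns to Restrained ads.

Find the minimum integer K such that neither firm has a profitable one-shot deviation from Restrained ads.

2

Need Σ_{k=1}^{K} δ^k ≥ (96−42)/(42−8) = 1.5882 at δ = 6/7.
At K = 1 the sum is 0.8571 < 1.5882; at K = 2 it is 1.5918 ≥ 1.5882.
So the minimum punishment length is K = 2.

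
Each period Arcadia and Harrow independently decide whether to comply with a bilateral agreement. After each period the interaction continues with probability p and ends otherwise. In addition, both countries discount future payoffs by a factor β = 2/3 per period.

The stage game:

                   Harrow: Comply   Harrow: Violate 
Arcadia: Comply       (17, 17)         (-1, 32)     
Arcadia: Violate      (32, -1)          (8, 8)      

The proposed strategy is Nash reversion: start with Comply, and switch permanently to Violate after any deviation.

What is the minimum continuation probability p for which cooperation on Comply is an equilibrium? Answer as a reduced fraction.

15/16

Expected continuation weight on next period's payoff is β·p = 2/3·p, which plays the role of the discount factor.
Cooperation requires 2/3·p ≥ (32−17)/(32−8) = 5/8, hence p ≥ 15/16.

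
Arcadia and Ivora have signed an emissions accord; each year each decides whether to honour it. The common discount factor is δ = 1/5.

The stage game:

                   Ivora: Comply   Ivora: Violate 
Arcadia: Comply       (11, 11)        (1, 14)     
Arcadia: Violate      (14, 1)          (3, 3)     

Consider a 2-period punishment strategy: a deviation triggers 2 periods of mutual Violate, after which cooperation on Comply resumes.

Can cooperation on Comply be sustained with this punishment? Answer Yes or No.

Comparing payoff streams over the 3 periods until play realigns: cooperate → 11(1+δ+…+δ^2); deviate → 14 + 3(δ+…+δ^2).
Cooperation is sustained iff (11−3)(δ+…+δ^2) ≥ 14−11.
δ+…+δ^2 = 1/5·(1−(1/5)^2)/(1−1/5) = 0.2400, and (14−11)/(11−3) = 0.3750.
0.2400 < 0.3750, so cooperation is not sustainable.

No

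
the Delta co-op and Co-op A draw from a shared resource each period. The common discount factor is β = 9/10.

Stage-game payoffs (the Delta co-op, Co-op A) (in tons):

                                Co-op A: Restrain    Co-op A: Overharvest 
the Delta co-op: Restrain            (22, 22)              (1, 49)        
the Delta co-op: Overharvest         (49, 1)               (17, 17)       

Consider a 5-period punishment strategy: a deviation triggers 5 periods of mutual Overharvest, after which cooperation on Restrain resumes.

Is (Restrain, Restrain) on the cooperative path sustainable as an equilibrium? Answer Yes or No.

A one-shot deviation gives 49 now, then 17 for 5 periods, then back to 22.
Gain from deviating: (49−22) today; loss: (22−17) in each of the next 5 periods.
No-deviation condition: (22−17)(β+…+β^5) ≥ 49−22, i.e. β+…+β^5 ≥ 27/5.
At β = 9/10: β+…+β^5 = 3.6856 < 5.4000.
So cooperation is not sustainable.

No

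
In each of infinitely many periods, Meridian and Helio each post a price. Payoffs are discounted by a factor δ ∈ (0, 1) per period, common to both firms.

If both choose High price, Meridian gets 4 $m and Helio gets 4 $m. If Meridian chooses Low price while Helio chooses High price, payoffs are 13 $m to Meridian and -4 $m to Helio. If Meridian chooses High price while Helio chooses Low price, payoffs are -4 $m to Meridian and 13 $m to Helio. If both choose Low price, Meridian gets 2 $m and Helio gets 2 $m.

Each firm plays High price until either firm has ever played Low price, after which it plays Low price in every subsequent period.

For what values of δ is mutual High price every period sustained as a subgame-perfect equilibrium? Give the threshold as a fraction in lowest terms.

9/11

4/(1−δ) ≥ 13 + 2δ/(1−δ)
4 ≥ 13 − 11δ
δ ≥ 9/11.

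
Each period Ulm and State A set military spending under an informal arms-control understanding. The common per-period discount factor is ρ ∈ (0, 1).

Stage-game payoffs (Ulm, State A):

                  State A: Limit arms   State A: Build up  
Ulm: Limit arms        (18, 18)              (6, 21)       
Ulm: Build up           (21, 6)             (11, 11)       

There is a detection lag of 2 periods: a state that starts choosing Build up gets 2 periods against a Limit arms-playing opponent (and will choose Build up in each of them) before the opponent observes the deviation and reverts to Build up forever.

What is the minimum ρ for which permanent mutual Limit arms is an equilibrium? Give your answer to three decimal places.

A deviator earns 21 for 2 periods, then 11 forever; cooperating earns 18 forever. Multiplying the IC by (1−ρ):
18 ≥ 21(1−ρ^2) + 11ρ^2, so 10·ρ^2 ≥ 3 and ρ^2 ≥ 3/10.
ρ ≥ (3/10)^(1/2) ≈ 0.548.

0.548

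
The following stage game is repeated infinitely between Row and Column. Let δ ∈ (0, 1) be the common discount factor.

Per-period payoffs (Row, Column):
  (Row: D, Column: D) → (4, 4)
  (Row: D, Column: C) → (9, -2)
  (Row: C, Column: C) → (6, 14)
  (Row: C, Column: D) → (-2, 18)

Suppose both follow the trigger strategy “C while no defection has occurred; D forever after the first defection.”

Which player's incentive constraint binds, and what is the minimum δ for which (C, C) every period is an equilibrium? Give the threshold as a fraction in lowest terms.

Row; δ ≥ 3/5

Row's threshold: (9−6)/(9−4) = 3/5.
Column's threshold: (18−14)/(18−4) = 2/7.
3/5 > 2/7, so Row binds and δ* = 3/5.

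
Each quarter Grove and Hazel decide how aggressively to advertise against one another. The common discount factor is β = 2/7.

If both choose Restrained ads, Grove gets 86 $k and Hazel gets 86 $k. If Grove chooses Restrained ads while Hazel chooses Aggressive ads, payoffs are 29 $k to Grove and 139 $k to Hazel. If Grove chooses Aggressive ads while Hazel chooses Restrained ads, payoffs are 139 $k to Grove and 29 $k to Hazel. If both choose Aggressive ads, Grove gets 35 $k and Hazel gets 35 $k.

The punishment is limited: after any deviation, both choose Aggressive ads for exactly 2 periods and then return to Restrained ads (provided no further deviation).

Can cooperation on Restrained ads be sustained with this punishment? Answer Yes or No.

Comparing payoff streams over the 3 periods until play realigns: cooperate → 86(1+β+…+β^2); deviate → 139 + 35(β+…+β^2).
Cooperation is sustained iff (86−35)(β+…+β^2) ≥ 139−86.
β+…+β^2 = 2/7·(1−(2/7)^2)/(1−2/7) = 0.3673, and (139−86)/(86−35) = 1.0392.
0.3673 < 1.0392, so cooperation is not sustainable.

No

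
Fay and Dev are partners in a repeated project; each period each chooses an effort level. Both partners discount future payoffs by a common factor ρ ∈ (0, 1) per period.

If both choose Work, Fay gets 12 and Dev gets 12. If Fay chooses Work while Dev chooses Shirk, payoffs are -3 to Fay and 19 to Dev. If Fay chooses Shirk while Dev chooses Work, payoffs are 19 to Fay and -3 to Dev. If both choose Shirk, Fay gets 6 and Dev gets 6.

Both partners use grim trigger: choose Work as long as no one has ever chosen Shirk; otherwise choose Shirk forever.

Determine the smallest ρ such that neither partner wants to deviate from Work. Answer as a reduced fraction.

Under grim trigger the critical discount factor is (T−C)/(T−P) with T = 19, C = 12, P = 6.
ρ* = (19−12)/(19−6) = 7/13.

7/13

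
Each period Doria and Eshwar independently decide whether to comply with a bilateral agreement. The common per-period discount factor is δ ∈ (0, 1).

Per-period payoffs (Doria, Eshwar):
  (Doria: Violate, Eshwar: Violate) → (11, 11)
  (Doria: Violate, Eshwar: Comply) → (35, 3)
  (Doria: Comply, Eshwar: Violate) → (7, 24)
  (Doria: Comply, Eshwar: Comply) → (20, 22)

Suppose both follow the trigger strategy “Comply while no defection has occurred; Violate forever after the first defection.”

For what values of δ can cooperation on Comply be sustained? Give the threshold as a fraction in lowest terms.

5/8

Doria's threshold: (35−20)/(35−11) = 5/8.
Eshwar's threshold: (24−22)/(24−11) = 2/13.
5/8 > 2/13, so Doria binds and δ* = 5/8.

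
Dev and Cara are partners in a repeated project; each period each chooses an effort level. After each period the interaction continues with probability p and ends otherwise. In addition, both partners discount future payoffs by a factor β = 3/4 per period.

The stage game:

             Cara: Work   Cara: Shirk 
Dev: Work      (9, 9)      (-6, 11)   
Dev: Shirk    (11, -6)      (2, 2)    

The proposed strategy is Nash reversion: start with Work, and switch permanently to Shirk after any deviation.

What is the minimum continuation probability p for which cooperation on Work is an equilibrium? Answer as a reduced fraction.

Expected continuation weight on next period's payoff is β·p = 3/4·p, which plays the role of the discount factor.
Cooperation requires 3/4·p ≥ (11−9)/(11−2) = 2/9, hence p ≥ 8/27.

8/27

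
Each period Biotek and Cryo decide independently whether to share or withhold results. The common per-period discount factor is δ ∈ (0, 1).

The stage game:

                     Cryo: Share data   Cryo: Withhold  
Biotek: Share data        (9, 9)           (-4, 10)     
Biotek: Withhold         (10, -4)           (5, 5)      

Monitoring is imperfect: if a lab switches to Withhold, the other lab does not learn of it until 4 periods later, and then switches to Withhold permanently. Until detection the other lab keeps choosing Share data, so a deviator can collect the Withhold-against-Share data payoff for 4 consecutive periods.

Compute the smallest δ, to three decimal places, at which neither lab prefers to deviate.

0.669

Deviating for the 4 undetected periods gains 10−9 = 1 per period over cooperation, then loses 9−5 = 4 per period forever once punishment starts.
Gain: 1(1 + δ + … + δ^3); loss: 4·δ^4/(1−δ).
No profitable deviation ⇔ 1(1−δ^4) ≤ 4·δ^4, i.e. δ^4 ≥ 1/(1+4) = 1/5.
Hence δ ≥ (1/5)^(1/4) ≈ 0.669.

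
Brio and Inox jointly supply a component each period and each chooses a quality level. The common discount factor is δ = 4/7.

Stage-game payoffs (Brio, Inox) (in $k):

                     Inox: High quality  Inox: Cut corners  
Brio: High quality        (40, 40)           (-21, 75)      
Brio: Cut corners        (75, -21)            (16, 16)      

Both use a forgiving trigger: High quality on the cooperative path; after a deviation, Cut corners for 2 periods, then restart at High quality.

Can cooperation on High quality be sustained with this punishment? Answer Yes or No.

A one-shot deviation gives 75 now, then 16 for 2 periods, then back to 40.
Gain from deviating: (75−40) today; loss: (40−16) in each of the next 2 periods.
No-deviation condition: (40−16)(δ+…+δ^2) ≥ 75−40, i.e. δ+…+δ^2 ≥ 35/24.
At δ = 4/7: δ+…+δ^2 = 0.8980 < 1.4583.
So cooperation is not sustainable.

No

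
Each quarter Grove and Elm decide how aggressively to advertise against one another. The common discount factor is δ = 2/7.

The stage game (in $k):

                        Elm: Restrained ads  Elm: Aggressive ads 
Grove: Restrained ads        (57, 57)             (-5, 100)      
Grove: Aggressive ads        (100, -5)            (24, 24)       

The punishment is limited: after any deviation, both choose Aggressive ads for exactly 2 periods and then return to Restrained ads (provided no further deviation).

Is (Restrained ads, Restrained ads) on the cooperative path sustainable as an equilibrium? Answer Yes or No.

No

A one-shot deviation gives 100 now, then 24 for 2 periods, then back to 57.
Gain from deviating: (100−57) today; loss: (57−24) in each of the next 2 periods.
No-deviation condition: (57−24)(δ+…+δ^2) ≥ 100−57, i.e. δ+…+δ^2 ≥ 43/33.
At δ = 2/7: δ+…+δ^2 = 0.3673 < 1.3030.
So cooperation is not sustainable.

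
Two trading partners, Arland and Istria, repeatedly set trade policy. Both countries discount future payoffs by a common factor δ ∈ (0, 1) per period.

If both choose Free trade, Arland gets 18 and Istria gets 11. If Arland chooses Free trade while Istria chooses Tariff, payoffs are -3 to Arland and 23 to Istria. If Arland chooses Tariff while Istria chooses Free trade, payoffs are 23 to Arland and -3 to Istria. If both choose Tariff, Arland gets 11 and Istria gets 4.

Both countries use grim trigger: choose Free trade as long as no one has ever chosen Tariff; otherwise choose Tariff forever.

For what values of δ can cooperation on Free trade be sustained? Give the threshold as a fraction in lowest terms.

For Arland: deviation gain 23−18 = 5, per-period punishment loss 18−11 = 7. IC gives δ ≥ 5/12.
For Istria: gain 12, loss 7 per period, so δ ≥ 12/19.
The tighter constraint is Istria's, so cooperation needs δ ≥ 12/19.

12/19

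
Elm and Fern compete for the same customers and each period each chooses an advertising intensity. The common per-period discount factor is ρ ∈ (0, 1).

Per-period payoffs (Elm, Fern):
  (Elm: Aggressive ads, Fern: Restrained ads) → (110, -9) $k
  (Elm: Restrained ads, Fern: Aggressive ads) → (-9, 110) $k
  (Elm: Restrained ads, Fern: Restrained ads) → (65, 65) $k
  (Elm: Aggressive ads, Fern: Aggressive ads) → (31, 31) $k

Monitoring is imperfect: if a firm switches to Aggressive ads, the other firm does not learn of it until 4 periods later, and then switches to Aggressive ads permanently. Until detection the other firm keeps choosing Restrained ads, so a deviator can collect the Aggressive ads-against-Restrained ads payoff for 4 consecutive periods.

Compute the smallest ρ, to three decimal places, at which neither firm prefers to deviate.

A deviator earns 110 for 4 periods, then 31 forever; cooperating earns 65 forever. Multiplying the IC by (1−ρ):
65 ≥ 110(1−ρ^4) + 31ρ^4, so 79·ρ^4 ≥ 45 and ρ^4 ≥ 45/79.
ρ ≥ (45/79)^(1/4) ≈ 0.869.

0.869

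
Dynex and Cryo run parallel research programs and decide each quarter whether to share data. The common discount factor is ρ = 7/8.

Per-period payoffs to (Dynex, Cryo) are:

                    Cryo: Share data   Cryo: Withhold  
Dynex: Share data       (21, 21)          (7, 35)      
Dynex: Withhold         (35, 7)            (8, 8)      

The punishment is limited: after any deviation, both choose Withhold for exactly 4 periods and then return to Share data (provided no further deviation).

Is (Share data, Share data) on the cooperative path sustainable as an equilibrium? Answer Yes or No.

A one-shot deviation gives 35 now, then 8 for 4 periods, then back to 21.
Gain from deviating: (35−21) today; loss: (21−8) in each of the next 4 periods.
No-deviation condition: (21−8)(ρ+…+ρ^4) ≥ 35−21, i.e. ρ+…+ρ^4 ≥ 14/13.
At ρ = 7/8: ρ+…+ρ^4 = 2.8967 ≥ 1.0769.
So cooperation is sustainable.

Yes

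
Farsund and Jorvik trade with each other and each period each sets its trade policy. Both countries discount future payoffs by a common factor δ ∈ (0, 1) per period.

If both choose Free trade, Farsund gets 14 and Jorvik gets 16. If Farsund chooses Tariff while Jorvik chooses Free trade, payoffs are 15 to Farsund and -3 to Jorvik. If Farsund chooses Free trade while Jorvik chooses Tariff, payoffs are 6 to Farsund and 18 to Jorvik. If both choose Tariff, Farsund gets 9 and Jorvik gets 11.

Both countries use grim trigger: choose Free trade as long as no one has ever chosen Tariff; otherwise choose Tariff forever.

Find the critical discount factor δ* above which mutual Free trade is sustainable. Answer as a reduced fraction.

Farsund's threshold: (15−14)/(15−9) = 1/6.
Jorvik's threshold: (18−16)/(18−11) = 2/7.
1/6 < 2/7, so Jorvik binds and δ* = 2/7.

2/7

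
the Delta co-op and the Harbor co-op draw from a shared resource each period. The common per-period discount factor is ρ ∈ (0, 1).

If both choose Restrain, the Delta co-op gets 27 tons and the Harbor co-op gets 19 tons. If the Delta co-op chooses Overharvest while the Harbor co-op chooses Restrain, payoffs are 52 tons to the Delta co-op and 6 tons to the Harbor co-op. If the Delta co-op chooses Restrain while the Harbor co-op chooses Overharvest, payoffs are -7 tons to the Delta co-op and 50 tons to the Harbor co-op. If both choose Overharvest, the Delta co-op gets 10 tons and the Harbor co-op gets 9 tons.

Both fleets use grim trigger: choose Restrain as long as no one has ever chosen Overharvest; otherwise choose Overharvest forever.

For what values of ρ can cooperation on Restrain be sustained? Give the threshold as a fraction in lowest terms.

31/41

the Delta co-op: cooperation gives 27 each period; deviation gives 52 once then 10 forever.
  27/(1−ρ) ≥ 52 + 10ρ/(1−ρ) ⇒ ρ ≥ 25/42.
the Harbor co-op: cooperation gives 19 each period; deviation gives 50 once then 9 forever.
  ρ ≥ 31/41.
Both must hold, so the binding constraint is the Harbor co-op's: ρ ≥ 31/41.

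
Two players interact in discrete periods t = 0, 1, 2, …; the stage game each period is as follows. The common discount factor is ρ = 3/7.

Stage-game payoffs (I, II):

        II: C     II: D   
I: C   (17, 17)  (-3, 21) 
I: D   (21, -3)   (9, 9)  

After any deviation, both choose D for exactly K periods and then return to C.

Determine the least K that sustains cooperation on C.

Need Σ_{k=1}^{K} ρ^k ≥ (21−17)/(17−9) = 0.5000 at ρ = 3/7.
At K = 1 the sum is 0.4286 < 0.5000; at K = 2 it is 0.6122 ≥ 0.5000.
So the minimum punishment length is K = 2.

2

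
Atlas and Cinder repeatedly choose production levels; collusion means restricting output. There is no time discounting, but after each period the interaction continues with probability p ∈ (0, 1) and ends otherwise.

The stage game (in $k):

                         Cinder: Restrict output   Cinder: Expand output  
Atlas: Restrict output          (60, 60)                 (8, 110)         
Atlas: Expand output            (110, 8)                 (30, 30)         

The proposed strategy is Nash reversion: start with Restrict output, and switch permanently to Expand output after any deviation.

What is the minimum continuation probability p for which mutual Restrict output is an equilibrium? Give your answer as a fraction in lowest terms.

5/8

With no time discounting, the continuation probability p plays the role of the discount factor.
Grim-trigger IC: 60/(1−p) ≥ 110 + 30p/(1−p) ⇒ p ≥ (110−60)/(110−30) = 5/8.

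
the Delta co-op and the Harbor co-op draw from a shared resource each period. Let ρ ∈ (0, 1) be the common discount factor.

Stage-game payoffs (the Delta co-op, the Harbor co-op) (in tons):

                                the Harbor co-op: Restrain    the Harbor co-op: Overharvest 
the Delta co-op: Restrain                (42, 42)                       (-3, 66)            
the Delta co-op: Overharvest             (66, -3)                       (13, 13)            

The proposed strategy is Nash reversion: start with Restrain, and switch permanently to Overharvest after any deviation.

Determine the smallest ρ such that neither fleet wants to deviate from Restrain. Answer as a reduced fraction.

24/53

One-period gain from deviating is 66 − 42 = 24. The loss is 42 − 13 = 29 in every subsequent period, with present value 29·ρ/(1−ρ).
Deviation is unprofitable when 29·ρ/(1−ρ) ≥ 24, i.e. ρ/(1−ρ) ≥ 24/29.
Equivalently ρ ≥ 24/(24+29) = 24/53.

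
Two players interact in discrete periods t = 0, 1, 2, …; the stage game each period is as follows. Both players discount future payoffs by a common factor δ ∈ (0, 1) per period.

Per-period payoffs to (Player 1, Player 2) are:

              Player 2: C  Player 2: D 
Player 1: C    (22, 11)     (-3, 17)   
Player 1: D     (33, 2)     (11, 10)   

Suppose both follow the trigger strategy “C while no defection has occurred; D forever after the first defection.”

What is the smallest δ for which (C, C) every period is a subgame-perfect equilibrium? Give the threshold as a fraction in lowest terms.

Player 1: cooperation gives 22 each period; deviation gives 33 once then 11 forever.
  22/(1−δ) ≥ 33 + 11δ/(1−δ) ⇒ δ ≥ 11/22 = 1/2.
Player 2: cooperation gives 11 each period; deviation gives 17 once then 10 forever.
  δ ≥ 6/7.
Both must hold, so the binding constraint is Player 2's: δ ≥ 6/7.

6/7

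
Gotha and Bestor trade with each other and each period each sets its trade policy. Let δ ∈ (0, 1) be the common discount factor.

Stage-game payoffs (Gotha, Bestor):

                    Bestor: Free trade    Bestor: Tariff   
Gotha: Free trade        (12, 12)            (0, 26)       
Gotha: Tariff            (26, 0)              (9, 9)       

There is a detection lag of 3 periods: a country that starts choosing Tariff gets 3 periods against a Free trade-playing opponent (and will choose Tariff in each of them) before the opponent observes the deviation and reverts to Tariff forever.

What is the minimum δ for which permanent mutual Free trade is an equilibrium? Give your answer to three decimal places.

Deviating for the 3 undetected periods gains 26−12 = 14 per period over cooperation, then loses 12−9 = 3 per period forever once punishment starts.
Gain: 14(1 + δ + … + δ^2); loss: 3·δ^3/(1−δ).
No profitable deviation ⇔ 14(1−δ^3) ≤ 3·δ^3, i.e. δ^3 ≥ 14/(14+3) = 14/17.
Hence δ ≥ (14/17)^(1/3) ≈ 0.937.

0.937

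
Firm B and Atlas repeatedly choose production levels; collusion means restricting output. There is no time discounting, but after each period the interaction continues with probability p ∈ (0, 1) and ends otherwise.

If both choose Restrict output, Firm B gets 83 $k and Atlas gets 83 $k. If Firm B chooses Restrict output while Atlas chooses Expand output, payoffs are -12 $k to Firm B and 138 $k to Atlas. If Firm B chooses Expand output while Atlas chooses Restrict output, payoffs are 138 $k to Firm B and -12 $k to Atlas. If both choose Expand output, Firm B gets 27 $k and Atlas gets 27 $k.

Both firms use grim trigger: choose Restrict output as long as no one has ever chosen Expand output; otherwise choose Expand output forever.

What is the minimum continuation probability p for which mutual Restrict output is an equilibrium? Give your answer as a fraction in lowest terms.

Expected cooperation value is 83 + p·83 + p²·83 + … = 83/(1−p); deviation gives 138 + p·27/(1−p).
83 ≥ 138(1−p) + 27p ⇒ 111p ≥ 55 ⇒ p ≥ 55/111.

55/111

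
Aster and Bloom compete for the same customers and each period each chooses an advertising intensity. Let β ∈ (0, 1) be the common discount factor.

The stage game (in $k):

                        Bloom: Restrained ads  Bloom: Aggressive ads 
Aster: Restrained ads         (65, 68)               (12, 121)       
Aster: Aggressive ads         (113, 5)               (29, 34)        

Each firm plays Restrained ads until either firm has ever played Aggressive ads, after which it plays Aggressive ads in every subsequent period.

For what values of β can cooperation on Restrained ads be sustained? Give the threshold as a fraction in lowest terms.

53/87

Aster's threshold: (113−65)/(113−29) = 4/7.
Bloom's threshold: (121−68)/(121−34) = 53/87.
4/7 < 53/87, so Bloom binds and β* = 53/87.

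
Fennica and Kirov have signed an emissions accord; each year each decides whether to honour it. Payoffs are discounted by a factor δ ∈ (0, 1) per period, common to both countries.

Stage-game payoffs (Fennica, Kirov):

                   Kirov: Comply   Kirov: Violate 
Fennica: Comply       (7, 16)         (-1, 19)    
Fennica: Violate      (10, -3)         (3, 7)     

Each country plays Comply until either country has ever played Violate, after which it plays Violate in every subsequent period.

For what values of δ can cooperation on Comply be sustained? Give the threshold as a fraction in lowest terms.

3/7

Fennica: cooperation gives 7 each period; deviation gives 10 once then 3 forever.
  7/(1−δ) ≥ 10 + 3δ/(1−δ) ⇒ δ ≥ 3/7.
Kirov: cooperation gives 16 each period; deviation gives 19 once then 7 forever.
  δ ≥ 3/12 = 1/4.
Both must hold, so the binding constraint is Fennica's: δ ≥ 3/7.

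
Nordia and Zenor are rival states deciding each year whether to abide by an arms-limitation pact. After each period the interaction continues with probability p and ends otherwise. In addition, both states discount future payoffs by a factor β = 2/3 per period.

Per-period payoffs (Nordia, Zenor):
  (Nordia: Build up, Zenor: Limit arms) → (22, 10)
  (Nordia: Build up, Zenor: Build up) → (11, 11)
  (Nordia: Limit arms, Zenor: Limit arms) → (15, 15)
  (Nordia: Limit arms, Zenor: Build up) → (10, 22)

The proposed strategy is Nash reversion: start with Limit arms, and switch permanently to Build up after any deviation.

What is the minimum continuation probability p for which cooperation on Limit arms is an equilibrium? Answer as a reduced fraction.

21/22

With continuation probability p and discount β, the effective per-period discount factor is βp.
Grim-trigger IC: βp ≥ (22−15)/(22−11) = 7/11.
So p ≥ (7/11)/(2/3) = 21/22.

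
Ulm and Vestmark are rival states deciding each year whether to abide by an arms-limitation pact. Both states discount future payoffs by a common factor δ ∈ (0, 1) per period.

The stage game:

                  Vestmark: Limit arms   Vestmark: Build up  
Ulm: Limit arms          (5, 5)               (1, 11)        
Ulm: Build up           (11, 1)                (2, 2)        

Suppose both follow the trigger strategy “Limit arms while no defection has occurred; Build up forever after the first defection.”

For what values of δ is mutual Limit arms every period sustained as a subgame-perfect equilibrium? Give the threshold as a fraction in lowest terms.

2/3

Cooperation forever yields 5 each period: 5/(1−δ).
Deviating yields 11 once, then 2 forever: 11 + 2δ/(1−δ).
No profitable deviation requires 5/(1−δ) ≥ 11 + 2δ/(1−δ).
Multiplying by (1−δ): 5 ≥ 11(1−δ) + 2δ = 11 − 9δ.
So 9δ ≥ 6, i.e. δ ≥ 6/9 = 2/3.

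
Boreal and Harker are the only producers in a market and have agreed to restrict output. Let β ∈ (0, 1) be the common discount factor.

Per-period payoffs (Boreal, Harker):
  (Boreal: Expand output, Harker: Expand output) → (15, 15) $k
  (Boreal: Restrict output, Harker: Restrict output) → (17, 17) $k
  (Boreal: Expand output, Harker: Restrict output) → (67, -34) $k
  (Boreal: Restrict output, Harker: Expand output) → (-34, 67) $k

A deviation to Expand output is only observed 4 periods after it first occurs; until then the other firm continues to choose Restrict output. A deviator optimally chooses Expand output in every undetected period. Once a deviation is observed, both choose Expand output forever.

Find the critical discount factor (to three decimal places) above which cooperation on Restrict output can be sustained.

0.990

The best deviation is to choose Expand output for all 4 undetected periods, earning 67 each, then 15 forever once detected.
Deviation value: 67(1−β^4)/(1−β) + 15β^4/(1−β); cooperation value: 17/(1−β).
IC: 17 ≥ 67(1−β^4) + 15β^4 = 67 − 52β^4.
So β^4 ≥ 50/52 = 25/26, giving β ≥ (25/26)^(1/4) ≈ 0.990.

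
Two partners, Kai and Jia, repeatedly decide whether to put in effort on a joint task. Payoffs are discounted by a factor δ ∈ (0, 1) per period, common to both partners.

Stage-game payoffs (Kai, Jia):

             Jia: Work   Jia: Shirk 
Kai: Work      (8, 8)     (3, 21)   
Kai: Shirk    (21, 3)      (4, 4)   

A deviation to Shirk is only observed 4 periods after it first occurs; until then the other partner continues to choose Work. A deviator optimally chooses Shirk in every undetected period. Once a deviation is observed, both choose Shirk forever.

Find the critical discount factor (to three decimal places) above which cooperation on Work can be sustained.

The best deviation is to choose Shirk for all 4 undetected periods, earning 21 each, then 4 forever once detected.
Deviation value: 21(1−δ^4)/(1−δ) + 4δ^4/(1−δ); cooperation value: 8/(1−δ).
IC: 8 ≥ 21(1−δ^4) + 4δ^4 = 21 − 17δ^4.
So δ^4 ≥ 13/17, giving δ ≥ (13/17)^(1/4) ≈ 0.935.

0.935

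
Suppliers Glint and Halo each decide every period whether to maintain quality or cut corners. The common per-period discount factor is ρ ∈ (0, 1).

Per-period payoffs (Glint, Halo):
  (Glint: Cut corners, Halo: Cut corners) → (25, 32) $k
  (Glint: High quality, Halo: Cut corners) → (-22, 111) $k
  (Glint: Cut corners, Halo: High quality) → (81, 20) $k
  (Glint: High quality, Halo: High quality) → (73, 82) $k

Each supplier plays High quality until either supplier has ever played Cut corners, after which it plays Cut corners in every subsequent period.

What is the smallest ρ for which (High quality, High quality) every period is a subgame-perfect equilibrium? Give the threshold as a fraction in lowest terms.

For Glint: deviation gain 81−73 = 8, per-period punishment loss 73−25 = 48. IC gives ρ ≥ 8/56 = 1/7.
For Halo: gain 29, loss 50 per period, so ρ ≥ 29/79.
The tighter constraint is Halo's, so cooperation needs ρ ≥ 29/79.

29/79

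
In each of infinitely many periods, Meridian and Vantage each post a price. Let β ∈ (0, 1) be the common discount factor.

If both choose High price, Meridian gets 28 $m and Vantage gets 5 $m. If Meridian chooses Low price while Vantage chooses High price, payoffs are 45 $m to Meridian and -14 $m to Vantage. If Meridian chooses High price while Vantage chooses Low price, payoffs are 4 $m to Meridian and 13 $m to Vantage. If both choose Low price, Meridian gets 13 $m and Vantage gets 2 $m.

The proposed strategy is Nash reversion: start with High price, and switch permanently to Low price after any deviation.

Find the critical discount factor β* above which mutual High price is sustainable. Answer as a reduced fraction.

Meridian: cooperation gives 28 each period; deviation gives 45 once then 13 forever.
  28/(1−β) ≥ 45 + 13β/(1−β) ⇒ β ≥ 17/32.
Vantage: cooperation gives 5 each period; deviation gives 13 once then 2 forever.
  β ≥ 8/11.
Both must hold, so the binding constraint is Vantage's: β ≥ 8/11.

8/11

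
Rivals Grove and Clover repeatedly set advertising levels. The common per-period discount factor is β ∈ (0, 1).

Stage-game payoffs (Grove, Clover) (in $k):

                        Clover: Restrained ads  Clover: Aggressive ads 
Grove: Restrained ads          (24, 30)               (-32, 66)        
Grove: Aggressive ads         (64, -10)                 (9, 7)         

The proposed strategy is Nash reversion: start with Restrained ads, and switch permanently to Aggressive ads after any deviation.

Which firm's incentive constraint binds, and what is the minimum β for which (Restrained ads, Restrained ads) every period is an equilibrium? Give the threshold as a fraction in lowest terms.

Grove's threshold: (64−24)/(64−9) = 8/11.
Clover's threshold: (66−30)/(66−7) = 36/59.
8/11 > 36/59, so Grove binds and β* = 8/11.

Grove; β ≥ 8/11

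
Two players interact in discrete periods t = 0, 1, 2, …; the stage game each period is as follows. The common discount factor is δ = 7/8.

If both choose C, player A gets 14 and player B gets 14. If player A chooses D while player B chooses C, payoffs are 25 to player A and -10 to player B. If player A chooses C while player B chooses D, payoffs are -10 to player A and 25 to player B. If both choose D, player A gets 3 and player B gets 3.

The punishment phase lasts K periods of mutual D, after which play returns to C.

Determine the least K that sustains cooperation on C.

2

No profitable deviation requires (14−3)(δ+…+δ^K) ≥ 25−14, i.e. δ+…+δ^K ≥ 1 ≈ 1.0000.
With δ = 7/8, the partial sums are K=1: 0.8750, K=2: 1.6406.
K = 2 is the first length at which the sum reaches 1.0000.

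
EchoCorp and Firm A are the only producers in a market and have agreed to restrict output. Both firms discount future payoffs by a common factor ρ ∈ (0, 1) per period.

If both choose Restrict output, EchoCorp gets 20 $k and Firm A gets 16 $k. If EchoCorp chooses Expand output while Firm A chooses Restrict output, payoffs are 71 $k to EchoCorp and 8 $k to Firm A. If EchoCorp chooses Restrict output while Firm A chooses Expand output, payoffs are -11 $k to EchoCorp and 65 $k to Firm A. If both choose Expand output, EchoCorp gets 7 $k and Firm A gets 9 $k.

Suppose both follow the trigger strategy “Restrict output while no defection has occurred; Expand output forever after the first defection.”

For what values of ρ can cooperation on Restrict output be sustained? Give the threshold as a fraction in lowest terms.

7/8

EchoCorp: cooperation gives 20 each period; deviation gives 71 once then 7 forever.
  20/(1−ρ) ≥ 71 + 7ρ/(1−ρ) ⇒ ρ ≥ 51/64.
Firm A: cooperation gives 16 each period; deviation gives 65 once then 9 forever.
  ρ ≥ 49/56 = 7/8.
Both must hold, so the binding constraint is Firm A's: ρ ≥ 7/8.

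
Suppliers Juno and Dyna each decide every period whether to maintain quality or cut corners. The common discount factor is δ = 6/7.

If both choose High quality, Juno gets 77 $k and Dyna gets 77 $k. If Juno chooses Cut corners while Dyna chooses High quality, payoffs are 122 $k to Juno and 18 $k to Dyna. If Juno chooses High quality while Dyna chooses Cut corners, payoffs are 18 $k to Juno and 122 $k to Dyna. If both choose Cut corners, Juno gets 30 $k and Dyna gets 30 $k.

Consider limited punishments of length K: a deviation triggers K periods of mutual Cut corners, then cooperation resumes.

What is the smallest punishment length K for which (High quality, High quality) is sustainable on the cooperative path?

IC: δ(1−δ^K)/(1−δ) ≥ (122−77)/(77−30) = 45/47.
With δ = 6/7: need 1 − δ^K ≥ 45/47·(1−6/7)/(6/7), i.e. δ^K ≤ 0.8404.
Since (6/7)^1 = 0.8571 and (6/7)^2 = 0.7347, the smallest such K is 2.

2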